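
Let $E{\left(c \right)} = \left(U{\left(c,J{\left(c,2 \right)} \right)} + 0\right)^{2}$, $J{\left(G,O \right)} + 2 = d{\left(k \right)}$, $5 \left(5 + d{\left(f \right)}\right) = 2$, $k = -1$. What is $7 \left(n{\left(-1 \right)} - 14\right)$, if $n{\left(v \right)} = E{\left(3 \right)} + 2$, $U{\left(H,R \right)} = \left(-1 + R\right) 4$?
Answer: $\frac{159628}{25} \approx 6385.1$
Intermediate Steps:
$d{\left(f \right)} = - \frac{23}{5}$ ($d{\left(f \right)} = -5 + \frac{1}{5} \cdot 2 = -5 + \frac{2}{5} = - \frac{23}{5}$)
$J{\left(G,O \right)} = - \frac{33}{5}$ ($J{\left(G,O \right)} = -2 - \frac{23}{5} = - \frac{33}{5}$)
$U{\left(H,R \right)} = -4 + 4 R$
$E{\left(c \right)} = \frac{23104}{25}$ ($E{\left(c \right)} = \left(\left(-4 + 4 \left(- \frac{33}{5}\right)\right) + 0\right)^{2} = \left(\left(-4 - \frac{132}{5}\right) + 0\right)^{2} = \left(- \frac{152}{5} + 0\right)^{2} = \left(- \frac{152}{5}\right)^{2} = \frac{23104}{25}$)
$n{\left(v \right)} = \frac{23154}{25}$ ($n{\left(v \right)} = \frac{23104}{25} + 2 = \frac{23154}{25}$)
$7 \left(n{\left(-1 \right)} - 14\right) = 7 \left(\frac{23154}{25} - 14\right) = 7 \cdot \frac{22804}{25} = \frac{159628}{25}$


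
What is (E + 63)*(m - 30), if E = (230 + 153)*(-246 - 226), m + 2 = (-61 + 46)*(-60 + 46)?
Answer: -32166914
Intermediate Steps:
m = 208 (m = -2 + (-61 + 46)*(-60 + 46) = -2 - 15*(-14) = -2 + 210 = 208)
E = -180776 (E = 383*(-472) = -180776)
(E + 63)*(m - 30) = (-180776 + 63)*(208 - 30) = -180713*178 = -32166914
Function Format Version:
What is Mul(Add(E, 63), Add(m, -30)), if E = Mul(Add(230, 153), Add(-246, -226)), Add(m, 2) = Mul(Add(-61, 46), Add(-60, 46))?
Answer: -32166914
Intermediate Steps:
m = 208 (m = Add(-2, Mul(Add(-61, 46), Add(-60, 46))) = Add(-2, Mul(-15, -14)) = Add(-2, 210) = 208)
E = -180776 (E = Mul(383, -472) = -180776)
Mul(Add(E, 63), Add(m, -30)) = Mul(Add(-180776, 63), Add(208, -30)) = Mul(-180713, 178) = -32166914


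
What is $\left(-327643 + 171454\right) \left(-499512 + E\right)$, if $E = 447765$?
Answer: $8082312183$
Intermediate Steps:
$\left(-327643 + 171454\right) \left(-499512 + E\right) = \left(-327643 + 171454\right) \left(-499512 + 447765\right) = \left(-156189\right) \left(-51747\right) = 8082312183$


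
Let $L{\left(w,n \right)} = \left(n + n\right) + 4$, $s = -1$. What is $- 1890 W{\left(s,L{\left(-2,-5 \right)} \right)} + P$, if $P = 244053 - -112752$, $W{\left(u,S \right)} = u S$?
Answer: $345465$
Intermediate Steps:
$L{\left(w,n \right)} = 4 + 2 n$ ($L{\left(w,n \right)} = 2 n + 4 = 4 + 2 n$)
$W{\left(u,S \right)} = S u$
$P = 356805$ ($P = 244053 + 112752 = 356805$)
$- 1890 W{\left(s,L{\left(-2,-5 \right)} \right)} + P = - 1890 \left(4 + 2 \left(-5\right)\right) \left(-1\right) + 356805 = - 1890 \left(4 - 10\right) \left(-1\right) + 356805 = - 1890 \left(\left(-6\right) \left(-1\right)\right) + 356805 = \left(-1890\right) 6 + 356805 = -11340 + 356805 = 345465$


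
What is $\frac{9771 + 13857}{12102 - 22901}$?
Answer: $- \frac{23628}{10799} \approx -2.188$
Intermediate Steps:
$\frac{9771 + 13857}{12102 - 22901} = \frac{23628}{-10799} = 23628 \left(- \frac{1}{10799}\right) = - \frac{23628}{10799}$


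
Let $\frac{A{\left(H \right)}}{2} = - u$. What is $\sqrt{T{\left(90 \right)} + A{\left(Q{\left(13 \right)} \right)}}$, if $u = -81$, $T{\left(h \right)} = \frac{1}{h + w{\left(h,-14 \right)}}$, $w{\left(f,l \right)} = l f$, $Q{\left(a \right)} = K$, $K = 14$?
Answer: $\frac{\sqrt{24640070}}{390} \approx 12.728$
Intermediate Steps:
$Q{\left(a \right)} = 14$
$w{\left(f,l \right)} = f l$
$T{\left(h \right)} = - \frac{1}{13 h}$ ($T{\left(h \right)} = \frac{1}{h + h \left(-14\right)} = \frac{1}{h - 14 h} = \frac{1}{\left(-13\right) h} = - \frac{1}{13 h}$)
$A{\left(H \right)} = 162$ ($A{\left(H \right)} = 2 \left(\left(-1\right) \left(-81\right)\right) = 2 \cdot 81 = 162$)
$\sqrt{T{\left(90 \right)} + A{\left(Q{\left(13 \right)} \right)}} = \sqrt{- \frac{1}{13 \cdot 90} + 162} = \sqrt{\left(- \frac{1}{13}\right) \frac{1}{90} + 162} = \sqrt{- \frac{1}{1170} + 162} = \sqrt{\frac{189539}{1170}} = \frac{\sqrt{24640070}}{390}$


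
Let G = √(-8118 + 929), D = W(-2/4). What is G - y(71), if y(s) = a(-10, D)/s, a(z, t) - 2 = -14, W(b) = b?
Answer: 12/71 + I*√7189 ≈ 0.16901 + 84.788*I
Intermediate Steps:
D = -½ (D = -2/4 = -2*¼ = -½ ≈ -0.50000)
a(z, t) = -12 (a(z, t) = 2 - 14 = -12)
G = I*√7189 (G = √(-7189) = I*√7189 ≈ 84.788*I)
y(s) = -12/s
G - y(71) = I*√7189 - (-12)/71 = I*√7189 - 1*(-12/71) = I*√7189 + 12/71 = 12/71 + I*√7189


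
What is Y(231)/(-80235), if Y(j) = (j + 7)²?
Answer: -56644/80235 ≈ -0.70598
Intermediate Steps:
Y(j) = (7 + j)²
Y(231)/(-80235) = (7 + 231)²/(-80235) = 238²*(-1/80235) = 56644*(-1/80235) = -56644/80235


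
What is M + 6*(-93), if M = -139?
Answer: -697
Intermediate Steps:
M + 6*(-93) = -139 + 6*(-93) = -139 - 558 = -697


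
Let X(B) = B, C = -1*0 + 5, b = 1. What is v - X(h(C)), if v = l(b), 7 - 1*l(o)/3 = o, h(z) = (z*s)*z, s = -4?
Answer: 118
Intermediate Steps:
C = 5 (C = 0 + 5 = 5)
h(z) = -4*z**2 (h(z) = (z*(-4))*z = (-4*z)*z = -4*z**2)
l(o) = 21 - 3*o
v = 18 (v = 21 - 3*1 = 21 - 3 = 18)
v - X(h(C)) = 18 - (-4)*5**2 = 18 - (-4)*25 = 18 - 1*(-100) = 18 + 100 = 118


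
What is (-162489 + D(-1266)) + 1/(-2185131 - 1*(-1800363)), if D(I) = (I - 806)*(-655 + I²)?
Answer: -1277320393928449/384768 ≈ -3.3197e+9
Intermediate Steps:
D(I) = (-806 + I)*(-655 + I²)
(-162489 + D(-1266)) + 1/(-2185131 - 1*(-1800363)) = (-162489 + (527930 + (-1266)³ - 806*(-1266)² - 655*(-1266))) + 1/(-2185131 - 1*(-1800363)) = (-162489 + (527930 - 2029089096 - 806*1602756 + 829230)) + 1/(-2185131 + 1800363) = (-162489 + (527930 - 2029089096 - 1291821336 + 829230)) + 1/(-384768) = (-162489 - 3319553272) - 1/384768 = -3319715761 - 1/384768 = -1277320393928449/384768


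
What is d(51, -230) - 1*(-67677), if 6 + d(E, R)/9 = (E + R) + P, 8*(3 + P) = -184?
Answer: 65778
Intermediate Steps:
P = -26 (P = -3 + (⅛)*(-184) = -3 - 23 = -26)
d(E, R) = -288 + 9*E + 9*R (d(E, R) = -54 + 9*((E + R) - 26) = -54 + 9*(-26 + E + R) = -54 + (-234 + 9*E + 9*R) = -288 + 9*E + 9*R)
d(51, -230) - 1*(-67677) = (-288 + 9*51 + 9*(-230)) - 1*(-67677) = (-288 + 459 - 2070) + 67677 = -1899 + 67677 = 65778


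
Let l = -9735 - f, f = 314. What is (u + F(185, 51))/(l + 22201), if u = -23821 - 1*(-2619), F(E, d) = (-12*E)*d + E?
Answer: -134237/12152 ≈ -11.046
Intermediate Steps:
F(E, d) = E - 12*E*d (F(E, d) = -12*E*d + E = E - 12*E*d)
u = -21202 (u = -23821 + 2619 = -21202)
l = -10049 (l = -9735 - 1*314 = -9735 - 314 = -10049)
(u + F(185, 51))/(l + 22201) = (-21202 + 185*(1 - 12*51))/(-10049 + 22201) = (-21202 + 185*(1 - 612))/12152 = (-21202 + 185*(-611))*(1/12152) = (-21202 - 113035)*(1/12152) = -134237*1/12152 = -134237/12152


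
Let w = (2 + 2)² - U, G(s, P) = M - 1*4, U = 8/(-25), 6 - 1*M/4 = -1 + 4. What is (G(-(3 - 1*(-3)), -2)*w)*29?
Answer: 94656/25 ≈ 3786.2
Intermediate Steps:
M = 12 (M = 24 - 4*(-1 + 4) = 24 - 4*3 = 24 - 12 = 12)
U = -8/25 (U = 8*(-1/25) = -8/25 ≈ -0.32000)
G(s, P) = 8 (G(s, P) = 12 - 1*4 = 12 - 4 = 8)
w = 408/25 (w = (2 + 2)² - 1*(-8/25) = 4² + 8/25 = 16 + 8/25 = 408/25 ≈ 16.320)
(G(-(3 - 1*(-3)), -2)*w)*29 = (8*(408/25))*29 = (3264/25)*29 = 94656/25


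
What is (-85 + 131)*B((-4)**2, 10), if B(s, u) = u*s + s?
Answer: 8096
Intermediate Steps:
B(s, u) = s + s*u (B(s, u) = s*u + s = s + s*u)
(-85 + 131)*B((-4)**2, 10) = (-85 + 131)*((-4)**2*(1 + 10)) = 46*(16*11) = 46*176 = 8096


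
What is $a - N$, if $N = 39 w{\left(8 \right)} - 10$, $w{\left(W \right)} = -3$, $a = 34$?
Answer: $161$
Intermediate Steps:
$N = -127$ ($N = 39 \left(-3\right) - 10 = -117 - 10 = -127$)
$a - N = 34 - -127 = 34 + 127 = 161$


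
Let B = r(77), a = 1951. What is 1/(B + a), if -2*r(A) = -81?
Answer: 2/3983 ≈ 0.00050213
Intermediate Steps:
r(A) = 81/2 (r(A) = -1/2*(-81) = 81/2)
B = 81/2 ≈ 40.500
1/(B + a) = 1/(81/2 + 1951) = 1/(3983/2) = 2/3983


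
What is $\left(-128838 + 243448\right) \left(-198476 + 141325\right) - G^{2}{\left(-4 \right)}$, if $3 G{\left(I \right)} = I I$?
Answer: $- \frac{58950685246}{9} \approx -6.5501 \cdot 10^{9}$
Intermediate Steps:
$G{\left(I \right)} = \frac{I^{2}}{3}$ ($G{\left(I \right)} = \frac{I I}{3} = \frac{I^{2}}{3}$)
$\left(-128838 + 243448\right) \left(-198476 + 141325\right) - G^{2}{\left(-4 \right)} = \left(-128838 + 243448\right) \left(-198476 + 141325\right) - \left(\frac{\left(-4\right)^{2}}{3}\right)^{2} = 114610 \left(-57151\right) - \left(\frac{1}{3} \cdot 16\right)^{2} = -6550076110 - \left(\frac{16}{3}\right)^{2} = -6550076110 - \frac{256}{9} = - \frac{58950685246}{9}$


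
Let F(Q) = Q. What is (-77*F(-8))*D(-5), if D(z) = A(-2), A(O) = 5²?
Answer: 15400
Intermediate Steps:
A(O) = 25
D(z) = 25
(-77*F(-8))*D(-5) = -77*(-8)*25 = 616*25 = 15400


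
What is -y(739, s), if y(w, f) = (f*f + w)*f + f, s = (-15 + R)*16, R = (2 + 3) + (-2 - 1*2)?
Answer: 11405184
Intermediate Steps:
R = 1 (R = 5 + (-2 - 2) = 5 - 4 = 1)
s = -224 (s = (-15 + 1)*16 = -14*16 = -224)
y(w, f) = f + f*(w + f²) (y(w, f) = (f² + w)*f + f = (w + f²)*f + f = f*(w + f²) + f = f + f*(w + f²))
-y(739, s) = -(-224)*(1 + 739 + (-224)²) = -(-224)*(1 + 739 + 50176) = -(-224)*50916 = -1*(-11405184) = 11405184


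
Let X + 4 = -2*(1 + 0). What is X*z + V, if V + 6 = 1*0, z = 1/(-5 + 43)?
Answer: -117/19 ≈ -6.1579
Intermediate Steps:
X = -6 (X = -4 - 2*(1 + 0) = -4 - 2*1 = -4 - 2 = -6)
z = 1/38 ≈ 0.026316
V = -6 (V = -6 + 1*0 = -6 + 0 = -6)
X*z + V = -6*1/38 - 6 = -3/19 - 6 = -117/19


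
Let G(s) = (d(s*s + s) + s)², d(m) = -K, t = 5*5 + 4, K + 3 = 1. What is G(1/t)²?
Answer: 12117361/707281 ≈ 17.132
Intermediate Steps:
K = -2 (K = -3 + 1 = -2)
t = 29 (t = 25 + 4 = 29)
d(m) = 2 (d(m) = -1*(-2) = 2)
G(s) = (2 + s)²
G(1/t)² = ((2 + 1/29)²)² = ((59/29)²)² = (3481/841)² = 12117361/707281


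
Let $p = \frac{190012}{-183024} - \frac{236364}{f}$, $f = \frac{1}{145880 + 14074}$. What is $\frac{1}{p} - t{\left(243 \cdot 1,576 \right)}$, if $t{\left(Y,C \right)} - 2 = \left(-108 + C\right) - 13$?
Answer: $- \frac{790570650569404579}{1729913896213039} \approx -457.0$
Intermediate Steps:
$f = \frac{1}{159954} \approx 6.2518 \cdot 10^{-6}$
$t{\left(Y,C \right)} = -119 + C$ ($t{\left(Y,C \right)} = 2 + \left(\left(-108 + C\right) - 13\right) = 2 + \left(-121 + C\right) = -119 + C$)
$p = - \frac{1729913896213039}{45756}$ ($p = \frac{190012}{-183024} - 236364 \frac{1}{\frac{1}{159954}} = 190012 \left(- \frac{1}{183024}\right) - 37807367256 = - \frac{47503}{45756} - 37807367256 = - \frac{1729913896213039}{45756} \approx -3.7807 \cdot 10^{10}$)
$\frac{1}{p} - t{\left(243 \cdot 1,576 \right)} = \frac{1}{- \frac{1729913896213039}{45756}} - \left(-119 + 576\right) = - \frac{45756}{1729913896213039} - 457 = - \frac{790570650569404579}{1729913896213039}$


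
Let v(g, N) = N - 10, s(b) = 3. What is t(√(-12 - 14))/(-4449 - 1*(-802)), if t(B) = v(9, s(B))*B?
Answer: I*√26/521 ≈ 0.009787*I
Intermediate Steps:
v(g, N) = -10 + N
t(B) = -7*B (t(B) = (-10 + 3)*B = -7*B)
t(√(-12 - 14))/(-4449 - 1*(-802)) = (-7*√(-12 - 14))/(-4449 - 1*(-802)) = (-7*I*√26)/(-4449 + 802) = -7*I*√26/(-3647) = -7*I*√26*(-1/3647) = I*√26/521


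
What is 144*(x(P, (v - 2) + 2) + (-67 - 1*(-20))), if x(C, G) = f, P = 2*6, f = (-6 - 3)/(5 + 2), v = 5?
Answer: -48672/7 ≈ -6953.1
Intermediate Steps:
f = -9/7 ≈ -1.2857
P = 12
x(C, G) = -9/7
144*(x(P, (v - 2) + 2) + (-67 - 1*(-20))) = 144*(-9/7 + (-67 - 1*(-20))) = 144*(-9/7 + (-67 + 20)) = 144*(-9/7 - 47) = 144*(-338/7) = -48672/7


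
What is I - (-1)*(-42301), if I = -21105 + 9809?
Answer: -53597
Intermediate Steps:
I = -11296
I - (-1)*(-42301) = -11296 - (-1)*(-42301) = -11296 - 1*42301 = -11296 - 42301 = -53597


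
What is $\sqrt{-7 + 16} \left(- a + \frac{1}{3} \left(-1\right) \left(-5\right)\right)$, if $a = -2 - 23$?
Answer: $80$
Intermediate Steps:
$a = -25$
$\sqrt{-7 + 16} \left(- a + \frac{1}{3} \left(-1\right) \left(-5\right)\right) = \sqrt{-7 + 16} \left(\left(-1\right) \left(-25\right) + \frac{1}{3} \left(-1\right) \left(-5\right)\right) = \sqrt{9} \left(25 + \frac{1}{3} \left(-1\right) \left(-5\right)\right) = 3 \left(25 - - \frac{5}{3}\right) = 3 \left(25 + \frac{5}{3}\right) = 3 \cdot \frac{80}{3} = 80$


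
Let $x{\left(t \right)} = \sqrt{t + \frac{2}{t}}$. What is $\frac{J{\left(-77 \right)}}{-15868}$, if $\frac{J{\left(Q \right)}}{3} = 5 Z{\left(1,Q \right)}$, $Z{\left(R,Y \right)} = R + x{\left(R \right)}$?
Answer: $- \frac{15}{15868} - \frac{15 \sqrt{3}}{15868} \approx -0.0025826$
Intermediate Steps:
$Z{\left(R,Y \right)} = R + \sqrt{R + \frac{2}{R}}$
$J{\left(Q \right)} = 15 + 15 \sqrt{3}$ ($J{\left(Q \right)} = 3 \cdot 5 \left(1 + \sqrt{1 + \frac{2}{1}}\right) = 3 \cdot 5 \left(1 + \sqrt{1 + 2 \cdot 1}\right) = 3 \cdot 5 \left(1 + \sqrt{1 + 2}\right) = 3 \cdot 5 \left(1 + \sqrt{3}\right) = 3 \left(5 + 5 \sqrt{3}\right) = 15 + 15 \sqrt{3}$)
$\frac{J{\left(-77 \right)}}{-15868} = \frac{15 + 15 \sqrt{3}}{-15868} = \left(15 + 15 \sqrt{3}\right) \left(- \frac{1}{15868}\right) = - \frac{15}{15868} - \frac{15 \sqrt{3}}{15868}$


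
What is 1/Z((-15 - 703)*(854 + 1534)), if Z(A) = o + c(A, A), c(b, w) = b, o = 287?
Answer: -1/1714297 ≈ -5.8333e-7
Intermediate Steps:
Z(A) = 287 + A
1/Z((-15 - 703)*(854 + 1534)) = 1/(287 + (-15 - 703)*(854 + 1534)) = 1/(287 - 718*2388) = 1/(287 - 1714584) = 1/(-1714297) = -1/1714297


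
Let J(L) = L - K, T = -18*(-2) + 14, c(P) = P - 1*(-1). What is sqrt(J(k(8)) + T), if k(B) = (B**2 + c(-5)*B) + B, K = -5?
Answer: sqrt(95) ≈ 9.7468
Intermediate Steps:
c(P) = 1 + P (c(P) = P + 1 = 1 + P)
k(B) = B**2 - 3*B (k(B) = (B**2 + (1 - 5)*B) + B = (B**2 - 4*B) + B = B**2 - 3*B)
T = 50 (T = 36 + 14 = 50)
J(L) = 5 + L (J(L) = L - 1*(-5) = L + 5 = 5 + L)
sqrt(J(k(8)) + T) = sqrt((5 + 8*(-3 + 8)) + 50) = sqrt((5 + 8*5) + 50) = sqrt((5 + 40) + 50) = sqrt(45 + 50) = sqrt(95)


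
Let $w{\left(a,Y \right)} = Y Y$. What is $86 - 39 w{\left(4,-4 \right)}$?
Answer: $-538$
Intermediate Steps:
$w{\left(a,Y \right)} = Y^{2}$
$86 - 39 w{\left(4,-4 \right)} = 86 - 39 \left(-4\right)^{2} = 86 - 624 = -538$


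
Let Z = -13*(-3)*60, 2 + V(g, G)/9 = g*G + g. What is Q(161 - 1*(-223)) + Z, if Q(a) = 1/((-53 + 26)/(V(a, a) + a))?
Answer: -422582/9 ≈ -46954.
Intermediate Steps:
V(g, G) = -18 + 9*g + 9*G*g (V(g, G) = -18 + 9*(g*G + g) = -18 + 9*(G*g + g) = -18 + 9*(g + G*g) = -18 + (9*g + 9*G*g) = -18 + 9*g + 9*G*g)
Q(a) = ⅔ - 10*a/27 - a²/3 (Q(a) = 1/((-53 + 26)/((-18 + 9*a + 9*a*a) + a)) = 1/(-27/((-18 + 9*a + 9*a²) + a)) = 1/(-27/(-18 + 9*a² + 10*a)) = ⅔ - 10*a/27 - a²/3)
Z = 2340 (Z = 39*60 = 2340)
Q(161 - 1*(-223)) + Z = (⅔ - 10*(161 - 1*(-223))/27 - (161 - 1*(-223))²/3) + 2340 = (⅔ - 10*(161 + 223)/27 - (161 + 223)²/3) + 2340 = (⅔ - 10/27*384 - ⅓*384²) + 2340 = (⅔ - 1280/9 - ⅓*147456) + 2340 = (⅔ - 1280/9 - 49152) + 2340 = -443642/9 + 2340 = -422582/9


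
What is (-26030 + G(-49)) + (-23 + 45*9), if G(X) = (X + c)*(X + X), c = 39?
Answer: -24668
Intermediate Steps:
G(X) = 2*X*(39 + X) (G(X) = (X + 39)*(X + X) = (39 + X)*(2*X) = 2*X*(39 + X))
(-26030 + G(-49)) + (-23 + 45*9) = (-26030 + 2*(-49)*(39 - 49)) + (-23 + 45*9) = (-26030 + 2*(-49)*(-10)) + (-23 + 405) = (-26030 + 980) + 382 = -25050 + 382 = -24668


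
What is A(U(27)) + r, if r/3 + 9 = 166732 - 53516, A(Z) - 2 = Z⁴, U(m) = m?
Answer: 871064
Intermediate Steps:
A(Z) = 2 + Z⁴
r = 339621 (r = -27 + 3*(166732 - 53516) = -27 + 3*113216 = -27 + 339648 = 339621)
A(U(27)) + r = (2 + 27⁴) + 339621 = (2 + 531441) + 339621 = 531443 + 339621 = 871064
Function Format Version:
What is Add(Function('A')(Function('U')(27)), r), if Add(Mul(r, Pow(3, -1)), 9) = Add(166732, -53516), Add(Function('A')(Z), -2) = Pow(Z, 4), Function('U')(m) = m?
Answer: 871064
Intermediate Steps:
Function('A')(Z) = Add(2, Pow(Z, 4))
r = 339621 (r = Add(-27, Mul(3, Add(166732, -53516))) = Add(-27, Mul(3, 113216)) = Add(-27, 339648) = 339621)
Add(Function('A')(Function('U')(27)), r) = Add(Add(2, Pow(27, 4)), 339621) = Add(Add(2, 531441), 339621) = Add(531443, 339621) = 871064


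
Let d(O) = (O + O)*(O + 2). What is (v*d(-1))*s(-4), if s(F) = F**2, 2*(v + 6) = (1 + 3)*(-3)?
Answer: 384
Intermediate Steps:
v = -12 (v = -6 + ((1 + 3)*(-3))/2 = -6 + (4*(-3))/2 = -6 + (1/2)*(-12) = -6 - 6 = -12)
d(O) = 2*O*(2 + O) (d(O) = (2*O)*(2 + O) = 2*O*(2 + O))
(v*d(-1))*s(-4) = -24*(-1)*(2 - 1)*(-4)**2 = -24*(-1)*16 = -12*(-2)*16 = 24*16 = 384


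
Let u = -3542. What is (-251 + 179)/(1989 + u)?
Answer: 72/1553 ≈ 0.046362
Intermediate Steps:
(-251 + 179)/(1989 + u) = (-251 + 179)/(1989 - 3542) = -72/(-1553) = -72*(-1/1553) = 72/1553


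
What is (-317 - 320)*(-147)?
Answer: 93639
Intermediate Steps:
(-317 - 320)*(-147) = -637*(-147) = 93639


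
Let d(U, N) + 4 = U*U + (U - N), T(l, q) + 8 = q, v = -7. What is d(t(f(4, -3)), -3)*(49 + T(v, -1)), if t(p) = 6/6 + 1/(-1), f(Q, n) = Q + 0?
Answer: -40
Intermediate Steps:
f(Q, n) = Q
T(l, q) = -8 + q
t(p) = 0 (t(p) = 6*(1/6) + 1*(-1) = 1 - 1 = 0)
d(U, N) = -4 + U + U**2 - N (d(U, N) = -4 + (U*U + (U - N)) = -4 + (U**2 + (U - N)) = -4 + (U + U**2 - N) = -4 + U + U**2 - N)
d(t(f(4, -3)), -3)*(49 + T(v, -1)) = (-4 + 0 + 0**2 - 1*(-3))*(49 + (-8 - 1)) = (-4 + 0 + 0 + 3)*(49 - 9) = -1*40 = -40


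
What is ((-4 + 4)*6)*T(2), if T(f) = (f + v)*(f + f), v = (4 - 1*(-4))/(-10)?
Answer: 0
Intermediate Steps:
v = -⅘ (v = (4 + 4)*(-⅒) = 8*(-⅒) = -⅘ ≈ -0.80000)
T(f) = 2*f*(-⅘ + f) (T(f) = (f - ⅘)*(f + f) = (-⅘ + f)*(2*f) = 2*f*(-⅘ + f))
((-4 + 4)*6)*T(2) = ((-4 + 4)*6)*((⅖)*2*(-4 + 5*2)) = (0*6)*((⅖)*2*(-4 + 10)) = 0*((⅖)*2*6) = 0*(24/5) = 0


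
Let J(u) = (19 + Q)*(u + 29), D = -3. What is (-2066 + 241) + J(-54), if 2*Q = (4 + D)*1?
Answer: -4625/2 ≈ -2312.5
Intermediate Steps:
Q = 1/2 (Q = ((4 - 3)*1)/2 = (1*1)/2 = (1/2)*1 = 1/2 ≈ 0.50000)
J(u) = 1131/2 + 39*u/2 (J(u) = (19 + 1/2)*(u + 29) = 39*(29 + u)/2 = 1131/2 + 39*u/2)
(-2066 + 241) + J(-54) = (-2066 + 241) + (1131/2 + (39/2)*(-54)) = -1825 + (1131/2 - 1053) = -1825 - 975/2 = -4625/2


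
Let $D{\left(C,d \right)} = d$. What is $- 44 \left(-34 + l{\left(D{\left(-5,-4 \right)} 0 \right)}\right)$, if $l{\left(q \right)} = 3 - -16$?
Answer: $660$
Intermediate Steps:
$l{\left(q \right)} = 19$ ($l{\left(q \right)} = 3 + 16 = 19$)
$- 44 \left(-34 + l{\left(D{\left(-5,-4 \right)} 0 \right)}\right) = - 44 \left(-34 + 19\right) = \left(-44\right) \left(-15\right) = 660$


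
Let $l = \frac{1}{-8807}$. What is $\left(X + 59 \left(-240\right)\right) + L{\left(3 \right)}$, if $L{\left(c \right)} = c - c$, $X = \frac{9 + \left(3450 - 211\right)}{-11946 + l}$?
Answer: $- \frac{1489779874816}{105208423} \approx -14160.0$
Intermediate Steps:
$l = - \frac{1}{8807} \approx -0.00011355$
$X = - \frac{28605136}{105208423}$ ($X = \frac{9 + \left(3450 - 211\right)}{-11946 - \frac{1}{8807}} = \frac{9 + \left(3450 - 211\right)}{- \frac{105208423}{8807}} = \left(9 + 3239\right) \left(- \frac{8807}{105208423}\right) = 3248 \left(- \frac{8807}{105208423}\right) = - \frac{28605136}{105208423} \approx -0.27189$)
$L{\left(c \right)} = 0$
$\left(X + 59 \left(-240\right)\right) + L{\left(3 \right)} = \left(- \frac{28605136}{105208423} + 59 \left(-240\right)\right) + 0 = \left(- \frac{28605136}{105208423} - 14160\right) + 0 = - \frac{1489779874816}{105208423} + 0 = - \frac{1489779874816}{105208423}$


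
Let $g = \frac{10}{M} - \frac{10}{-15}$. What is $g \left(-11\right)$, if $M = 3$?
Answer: $-44$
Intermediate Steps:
$g = 4$ ($g = \frac{10}{3} - \frac{10}{-15} = 10 \cdot \frac{1}{3} - - \frac{2}{3} = \frac{10}{3} + \frac{2}{3} = 4$)
$g \left(-11\right) = 4 \left(-11\right) = -44$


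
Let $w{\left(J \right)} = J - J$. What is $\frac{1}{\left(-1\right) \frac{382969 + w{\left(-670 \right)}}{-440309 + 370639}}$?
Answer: $\frac{69670}{382969} \approx 0.18192$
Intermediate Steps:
$w{\left(J \right)} = 0$
$\frac{1}{\left(-1\right) \frac{382969 + w{\left(-670 \right)}}{-440309 + 370639}} = \frac{1}{\left(-1\right) \frac{382969 + 0}{-440309 + 370639}} = \frac{1}{\left(-1\right) \frac{382969}{-69670}} = \frac{1}{\left(-1\right) 382969 \left(- \frac{1}{69670}\right)} = \frac{1}{\left(-1\right) \left(- \frac{382969}{69670}\right)} = \frac{1}{\frac{382969}{69670}} = \frac{69670}{382969}$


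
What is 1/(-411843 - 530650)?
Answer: -1/942493 ≈ -1.0610e-6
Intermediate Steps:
1/(-411843 - 530650) = 1/(-942493) = -1/942493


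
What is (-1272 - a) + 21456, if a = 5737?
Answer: 14447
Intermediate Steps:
(-1272 - a) + 21456 = (-1272 - 1*5737) + 21456 = (-1272 - 5737) + 21456 = -7009 + 21456 = 14447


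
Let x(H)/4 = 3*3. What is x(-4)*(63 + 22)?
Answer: 3060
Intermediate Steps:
x(H) = 36 (x(H) = 4*(3*3) = 4*9 = 36)
x(-4)*(63 + 22) = 36*(63 + 22) = 36*85 = 3060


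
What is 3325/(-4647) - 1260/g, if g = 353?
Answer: -7028945/1640391 ≈ -4.2849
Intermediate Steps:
3325/(-4647) - 1260/g = 3325/(-4647) - 1260/353 = 3325*(-1/4647) - 1260*1/353 = -3325/4647 - 1260/353 = -7028945/1640391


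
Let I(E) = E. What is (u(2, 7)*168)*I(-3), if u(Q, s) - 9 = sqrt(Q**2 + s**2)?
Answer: -4536 - 504*sqrt(53) ≈ -8205.2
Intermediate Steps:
u(Q, s) = 9 + sqrt(Q**2 + s**2)
(u(2, 7)*168)*I(-3) = ((9 + sqrt(2**2 + 7**2))*168)*(-3) = ((9 + sqrt(4 + 49))*168)*(-3) = ((9 + sqrt(53))*168)*(-3) = (1512 + 168*sqrt(53))*(-3) = -4536 - 504*sqrt(53)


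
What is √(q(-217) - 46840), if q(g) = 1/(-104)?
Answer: I*√126655386/52 ≈ 216.43*I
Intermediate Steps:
q(g) = -1/104
√(q(-217) - 46840) = √(-1/104 - 46840) = √(-4871361/104) = I*√126655386/52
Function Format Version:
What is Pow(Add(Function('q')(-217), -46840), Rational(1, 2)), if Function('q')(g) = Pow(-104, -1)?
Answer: Mul(Rational(1, 52), I, Pow(126655386, Rational(1, 2))) ≈ Mul(216.43, I)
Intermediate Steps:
Function('q')(g) = Rational(-1, 104)
Pow(Add(Function('q')(-217), -46840), Rational(1, 2)) = Pow(Add(Rational(-1, 104), -46840), Rational(1, 2)) = Pow(Rational(-4871361, 104), Rational(1, 2)) = Mul(Rational(1, 52), I, Pow(126655386, Rational(1, 2)))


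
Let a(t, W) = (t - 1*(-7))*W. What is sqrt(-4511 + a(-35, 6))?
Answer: I*sqrt(4679) ≈ 68.403*I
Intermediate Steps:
a(t, W) = W*(7 + t) (a(t, W) = (t + 7)*W = (7 + t)*W = W*(7 + t))
sqrt(-4511 + a(-35, 6)) = sqrt(-4511 + 6*(7 - 35)) = sqrt(-4511 + 6*(-28)) = sqrt(-4511 - 168) = sqrt(-4679) = I*sqrt(4679)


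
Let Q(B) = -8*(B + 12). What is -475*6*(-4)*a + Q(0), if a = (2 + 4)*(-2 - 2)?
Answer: -273696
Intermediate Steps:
a = -24 (a = 6*(-4) = -24)
Q(B) = -96 - 8*B (Q(B) = -8*(12 + B) = -96 - 8*B)
-475*6*(-4)*a + Q(0) = -475*6*(-4)*(-24) + (-96 - 8*0) = -(-11400)*(-24) + (-96 + 0) = -475*576 - 96 = -273600 - 96 = -273696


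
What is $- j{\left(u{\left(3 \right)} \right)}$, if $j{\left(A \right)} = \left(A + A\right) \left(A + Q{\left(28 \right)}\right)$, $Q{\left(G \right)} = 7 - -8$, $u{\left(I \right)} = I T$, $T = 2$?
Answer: $-252$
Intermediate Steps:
$u{\left(I \right)} = 2 I$ ($u{\left(I \right)} = I 2 = 2 I$)
$Q{\left(G \right)} = 15$ ($Q{\left(G \right)} = 7 + 8 = 15$)
$j{\left(A \right)} = 2 A \left(15 + A\right)$ ($j{\left(A \right)} = \left(A + A\right) \left(A + 15\right) = 2 A \left(15 + A\right)$)
$- j{\left(u{\left(3 \right)} \right)} = - 2 \cdot 2 \cdot 3 \left(15 + 2 \cdot 3\right) = - 2 \cdot 6 \left(15 + 6\right) = - 2 \cdot 6 \cdot 21 = \left(-1\right) 252 = -252$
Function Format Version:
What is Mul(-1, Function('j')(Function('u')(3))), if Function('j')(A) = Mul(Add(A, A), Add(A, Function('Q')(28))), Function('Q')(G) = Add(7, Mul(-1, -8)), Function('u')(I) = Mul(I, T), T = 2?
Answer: -252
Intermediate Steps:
Function('u')(I) = Mul(2, I) (Function('u')(I) = Mul(I, 2) = Mul(2, I))
Function('Q')(G) = 15 (Function('Q')(G) = Add(7, 8) = 15)
Function('j')(A) = Mul(2, A, Add(15, A)) (Function('j')(A) = Mul(Add(A, A), Add(A, 15)) = Mul(Mul(2, A), Add(15, A)) = Mul(2, A, Add(15, A)))
Mul(-1, Function('j')(Function('u')(3))) = Mul(-1, Mul(2, Mul(2, 3), Add(15, Mul(2, 3)))) = Mul(-1, Mul(2, 6, Add(15, 6))) = Mul(-1, Mul(2, 6, 21)) = Mul(-1, 252) = -252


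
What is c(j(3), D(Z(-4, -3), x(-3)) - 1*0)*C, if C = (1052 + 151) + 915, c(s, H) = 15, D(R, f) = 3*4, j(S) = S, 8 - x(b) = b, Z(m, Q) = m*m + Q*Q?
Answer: 31770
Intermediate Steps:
Z(m, Q) = Q² + m² (Z(m, Q) = m² + Q² = Q² + m²)
x(b) = 8 - b
D(R, f) = 12
C = 2118 (C = 1203 + 915 = 2118)
c(j(3), D(Z(-4, -3), x(-3)) - 1*0)*C = 15*2118 = 31770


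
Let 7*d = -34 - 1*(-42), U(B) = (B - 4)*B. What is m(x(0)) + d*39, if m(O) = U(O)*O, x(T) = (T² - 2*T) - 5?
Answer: -1263/7 ≈ -180.43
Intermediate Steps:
U(B) = B*(-4 + B) (U(B) = (-4 + B)*B = B*(-4 + B))
x(T) = -5 + T² - 2*T
d = 8/7 (d = (-34 - 1*(-42))/7 = (-34 + 42)/7 = (⅐)*8 = 8/7 ≈ 1.1429)
m(O) = O²*(-4 + O) (m(O) = (O*(-4 + O))*O = O²*(-4 + O))
m(x(0)) + d*39 = (-5 + 0² - 2*0)²*(-4 + (-5 + 0² - 2*0)) + (8/7)*39 = (-5 + 0 + 0)²*(-4 + (-5 + 0 + 0)) + 312/7 = (-5)²*(-4 - 5) + 312/7 = 25*(-9) + 312/7 = -225 + 312/7 = -1263/7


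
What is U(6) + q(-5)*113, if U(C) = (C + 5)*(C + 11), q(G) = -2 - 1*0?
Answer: -39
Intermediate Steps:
q(G) = -2 (q(G) = -2 + 0 = -2)
U(C) = (5 + C)*(11 + C)
U(6) + q(-5)*113 = (55 + 6**2 + 16*6) - 2*113 = (55 + 36 + 96) - 226 = 187 - 226 = -39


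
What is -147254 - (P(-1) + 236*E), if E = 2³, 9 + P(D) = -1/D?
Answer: -149134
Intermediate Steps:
P(D) = -9 - 1/D
E = 8
-147254 - (P(-1) + 236*E) = -147254 - ((-9 - 1/(-1)) + 236*8) = -147254 - ((-9 - 1*(-1)) + 1888) = -147254 - ((-9 + 1) + 1888) = -147254 - (-8 + 1888) = -147254 - 1*1880 = -147254 - 1880 = -149134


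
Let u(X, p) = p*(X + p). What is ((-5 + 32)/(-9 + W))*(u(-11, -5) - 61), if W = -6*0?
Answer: -57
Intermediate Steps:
W = 0
((-5 + 32)/(-9 + W))*(u(-11, -5) - 61) = ((-5 + 32)/(-9 + 0))*(-5*(-11 - 5) - 61) = (27/(-9))*(-5*(-16) - 61) = (27*(-⅑))*(80 - 61) = -3*19 = -57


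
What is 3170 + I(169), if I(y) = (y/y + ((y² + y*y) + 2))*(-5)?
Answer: -282455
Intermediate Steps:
I(y) = -15 - 10*y² (I(y) = (1 + ((y² + y²) + 2))*(-5) = (1 + (2*y² + 2))*(-5) = (1 + (2 + 2*y²))*(-5) = (3 + 2*y²)*(-5) = -15 - 10*y²)
3170 + I(169) = 3170 + (-15 - 10*169²) = 3170 + (-15 - 10*28561) = 3170 + (-15 - 285610) = 3170 - 285625 = -282455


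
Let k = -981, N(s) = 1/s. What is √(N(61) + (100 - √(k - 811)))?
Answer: √(372161 - 59536*I*√7)/61 ≈ 10.213 - 2.0724*I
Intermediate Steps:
√(N(61) + (100 - √(k - 811))) = √(1/61 + (100 - √(-981 - 811))) = √(1/61 + (100 - √(-1792))) = √(1/61 + (100 - 16*I*√7)) = √(6101/61 - 16*I*√7)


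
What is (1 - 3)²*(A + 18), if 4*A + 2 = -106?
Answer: -36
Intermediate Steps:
A = -27 (A = -½ + (¼)*(-106) = -½ - 53/2 = -27)
(1 - 3)²*(A + 18) = (1 - 3)²*(-27 + 18) = (-2)²*(-9) = 4*(-9) = -36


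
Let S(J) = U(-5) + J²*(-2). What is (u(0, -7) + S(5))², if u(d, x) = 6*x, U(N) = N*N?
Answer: 4489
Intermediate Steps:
U(N) = N²
S(J) = 25 - 2*J² (S(J) = (-5)² + J²*(-2) = 25 - 2*J²)
(u(0, -7) + S(5))² = (6*(-7) + (25 - 2*5²))² = (-42 + (25 - 2*25))² = (-42 + (25 - 50))² = (-42 - 25)² = (-67)² = 4489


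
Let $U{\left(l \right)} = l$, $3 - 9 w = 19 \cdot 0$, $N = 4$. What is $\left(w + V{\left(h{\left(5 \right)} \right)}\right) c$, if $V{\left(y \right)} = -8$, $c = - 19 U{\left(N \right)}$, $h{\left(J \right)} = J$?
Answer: $\frac{1748}{3} \approx 582.67$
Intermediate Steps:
$w = \frac{1}{3}$ ($w = \frac{1}{3} - \frac{19 \cdot 0}{9} = \frac{1}{3} - 0 = \frac{1}{3} + 0 = \frac{1}{3} \approx 0.33333$)
$c = -76$ ($c = \left(-19\right) 4 = -76$)
$\left(w + V{\left(h{\left(5 \right)} \right)}\right) c = \left(\frac{1}{3} - 8\right) \left(-76\right) = \left(- \frac{23}{3}\right) \left(-76\right) = \frac{1748}{3}$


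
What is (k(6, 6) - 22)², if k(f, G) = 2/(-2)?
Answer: 529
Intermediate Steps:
k(f, G) = -1 (k(f, G) = 2*(-½) = -1)
(k(6, 6) - 22)² = (-1 - 22)² = (-23)² = 529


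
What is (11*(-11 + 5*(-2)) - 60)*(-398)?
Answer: 115818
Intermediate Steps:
(11*(-11 + 5*(-2)) - 60)*(-398) = (11*(-11 - 10) - 60)*(-398) = (11*(-21) - 60)*(-398) = (-231 - 60)*(-398) = -291*(-398) = 115818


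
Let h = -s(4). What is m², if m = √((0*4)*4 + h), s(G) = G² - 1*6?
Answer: -10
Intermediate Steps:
s(G) = -6 + G² (s(G) = G² - 6 = -6 + G²)
h = -10 (h = -(-6 + 4²) = -(-6 + 16) = -1*10 = -10)
m = I*√10 (m = √((0*4)*4 - 10) = √(0*4 - 10) = √(0 - 10) = √(-10) = I*√10 ≈ 3.1623*I)
m² = (I*√10)² = -10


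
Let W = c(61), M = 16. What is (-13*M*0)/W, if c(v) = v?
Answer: 0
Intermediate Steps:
W = 61
(-13*M*0)/W = (-13*16*0)/61 = -208*0*(1/61) = 0*(1/61) = 0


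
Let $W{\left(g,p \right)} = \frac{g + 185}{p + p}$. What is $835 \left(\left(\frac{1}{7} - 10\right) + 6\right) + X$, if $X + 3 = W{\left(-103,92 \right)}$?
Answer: $- \frac{2075785}{644} \approx -3223.3$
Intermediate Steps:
$W{\left(g,p \right)} = \frac{185 + g}{2 p}$
$X = - \frac{235}{92}$ ($X = -3 + \frac{185 - 103}{2 \cdot 92} = -3 + \frac{1}{2} \cdot \frac{1}{92} \cdot 82 = -3 + \frac{41}{92} = - \frac{235}{92} \approx -2.5543$)
$835 \left(\left(\frac{1}{7} - 10\right) + 6\right) + X = 835 \left(\left(\frac{1}{7} - 10\right) + 6\right) - \frac{235}{92} = 835 \left(- \frac{69}{7} + 6\right) - \frac{235}{92} = 835 \left(- \frac{27}{7}\right) - \frac{235}{92} = - \frac{22545}{7} - \frac{235}{92} = - \frac{2075785}{644}$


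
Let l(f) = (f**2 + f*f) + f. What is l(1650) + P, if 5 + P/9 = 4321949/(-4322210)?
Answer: 23541331699509/4322210 ≈ 5.4466e+6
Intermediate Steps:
l(f) = f + 2*f**2 (l(f) = (f**2 + f**2) + f = 2*f**2 + f = f + 2*f**2)
P = -233396991/4322210 (P = -45 + 9*(4321949/(-4322210)) = -45 + 9*(4321949*(-1/4322210)) = -45 + 9*(-4321949/4322210) = -45 - 38897541/4322210 = -233396991/4322210 ≈ -53.999)
l(1650) + P = 1650*(1 + 2*1650) - 233396991/4322210 = 1650*(1 + 3300) - 233396991/4322210 = 1650*3301 - 233396991/4322210 = 5446650 - 233396991/4322210 = 23541331699509/4322210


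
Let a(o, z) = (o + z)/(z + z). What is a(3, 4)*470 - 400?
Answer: 45/4 ≈ 11.250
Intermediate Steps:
a(o, z) = (o + z)/(2*z) (a(o, z) = (o + z)/((2*z)) = (o + z)*(1/(2*z)) = (o + z)/(2*z))
a(3, 4)*470 - 400 = ((½)*(3 + 4)/4)*470 - 400 = ((½)*(¼)*7)*470 - 400 = (7/8)*470 - 400 = 1645/4 - 400 = 45/4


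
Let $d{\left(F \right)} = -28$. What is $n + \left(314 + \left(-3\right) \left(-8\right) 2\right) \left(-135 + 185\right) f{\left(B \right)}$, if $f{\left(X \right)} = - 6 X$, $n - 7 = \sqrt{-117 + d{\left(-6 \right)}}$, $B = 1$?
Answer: $-108593 + i \sqrt{145} \approx -1.0859 \cdot 10^{5} + 12.042 i$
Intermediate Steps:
$n = 7 + i \sqrt{145}$ ($n = 7 + \sqrt{-117 - 28} = 7 + \sqrt{-145} = 7 + i \sqrt{145} \approx 7.0 + 12.042 i$)
$n + \left(314 + \left(-3\right) \left(-8\right) 2\right) \left(-135 + 185\right) f{\left(B \right)} = \left(7 + i \sqrt{145}\right) + \left(314 + \left(-3\right) \left(-8\right) 2\right) \left(-135 + 185\right) \left(\left(-6\right) 1\right) = \left(7 + i \sqrt{145}\right) + \left(314 + 24 \cdot 2\right) 50 \left(-6\right) = \left(7 + i \sqrt{145}\right) + \left(314 + 48\right) 50 \left(-6\right) = \left(7 + i \sqrt{145}\right) + 362 \cdot 50 \left(-6\right) = \left(7 + i \sqrt{145}\right) + 18100 \left(-6\right) = \left(7 + i \sqrt{145}\right) - 108600 = -108593 + i \sqrt{145}$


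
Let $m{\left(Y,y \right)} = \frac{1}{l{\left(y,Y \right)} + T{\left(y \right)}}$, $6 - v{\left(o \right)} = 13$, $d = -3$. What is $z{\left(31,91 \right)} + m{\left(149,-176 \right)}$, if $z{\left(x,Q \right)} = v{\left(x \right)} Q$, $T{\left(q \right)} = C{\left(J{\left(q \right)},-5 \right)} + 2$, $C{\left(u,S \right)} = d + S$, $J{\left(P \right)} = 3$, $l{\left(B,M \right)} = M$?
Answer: $- \frac{91090}{143} \approx -636.99$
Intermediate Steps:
$v{\left(o \right)} = -7$ ($v{\left(o \right)} = 6 - 13 = -7$)
$C{\left(u,S \right)} = -3 + S$
$T{\left(q \right)} = -6$ ($T{\left(q \right)} = \left(-3 - 5\right) + 2 = -8 + 2 = -6$)
$z{\left(x,Q \right)} = - 7 Q$
$m{\left(Y,y \right)} = \frac{1}{-6 + Y}$ ($m{\left(Y,y \right)} = \frac{1}{Y - 6} = \frac{1}{-6 + Y}$)
$z{\left(31,91 \right)} + m{\left(149,-176 \right)} = \left(-7\right) 91 + \frac{1}{-6 + 149} = -637 + \frac{1}{143} = - \frac{91090}{143}$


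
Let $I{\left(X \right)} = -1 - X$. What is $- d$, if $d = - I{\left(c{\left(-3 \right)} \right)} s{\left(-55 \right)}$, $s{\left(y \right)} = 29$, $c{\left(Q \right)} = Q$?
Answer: $58$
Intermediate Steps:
$d = -58$ ($d = - (-1 - -3) 29 = - (-1 + 3) 29 = \left(-1\right) 2 \cdot 29 = \left(-2\right) 29 = -58$)
$- d = \left(-1\right) \left(-58\right) = 58$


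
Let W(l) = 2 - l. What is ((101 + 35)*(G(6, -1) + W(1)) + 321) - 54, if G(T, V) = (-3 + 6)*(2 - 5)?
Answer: -821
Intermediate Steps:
G(T, V) = -9 (G(T, V) = 3*(-3) = -9)
((101 + 35)*(G(6, -1) + W(1)) + 321) - 54 = ((101 + 35)*(-9 + (2 - 1*1)) + 321) - 54 = (136*(-9 + (2 - 1)) + 321) - 54 = (136*(-9 + 1) + 321) - 54 = (136*(-8) + 321) - 54 = (-1088 + 321) - 54 = -767 - 54 = -821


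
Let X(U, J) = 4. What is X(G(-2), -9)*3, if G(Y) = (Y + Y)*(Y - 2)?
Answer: 12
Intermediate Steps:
G(Y) = 2*Y*(-2 + Y) (G(Y) = (2*Y)*(-2 + Y) = 2*Y*(-2 + Y))
X(G(-2), -9)*3 = 4*3 = 12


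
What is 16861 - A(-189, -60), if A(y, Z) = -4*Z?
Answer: 16621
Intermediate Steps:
16861 - A(-189, -60) = 16861 - (-4)*(-60) = 16861 - 1*240 = 16861 - 240 = 16621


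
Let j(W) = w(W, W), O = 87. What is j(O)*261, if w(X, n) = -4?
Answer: -1044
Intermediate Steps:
j(W) = -4
j(O)*261 = -4*261 = -1044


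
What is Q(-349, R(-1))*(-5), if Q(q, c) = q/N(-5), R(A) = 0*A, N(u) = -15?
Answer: -349/3 ≈ -116.33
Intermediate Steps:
R(A) = 0
Q(q, c) = -q/15 (Q(q, c) = q/(-15) = q*(-1/15) = -q/15)
Q(-349, R(-1))*(-5) = -1/15*(-349)*(-5) = (349/15)*(-5) = -349/3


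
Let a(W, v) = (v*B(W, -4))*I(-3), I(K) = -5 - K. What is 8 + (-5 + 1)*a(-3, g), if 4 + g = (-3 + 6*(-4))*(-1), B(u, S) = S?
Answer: -728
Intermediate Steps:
g = 23 (g = -4 + (-3 + 6*(-4))*(-1) = -4 + (-3 - 24)*(-1) = -4 - 27*(-1) = -4 + 27 = 23)
a(W, v) = 8*v (a(W, v) = (v*(-4))*(-5 - 1*(-3)) = (-4*v)*(-5 + 3) = -4*v*(-2) = 8*v)
8 + (-5 + 1)*a(-3, g) = 8 + (-5 + 1)*(8*23) = 8 - 4*184 = 8 - 736 = -728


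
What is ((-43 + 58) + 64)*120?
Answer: 9480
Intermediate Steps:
((-43 + 58) + 64)*120 = (15 + 64)*120 = 79*120 = 9480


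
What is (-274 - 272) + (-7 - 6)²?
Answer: -377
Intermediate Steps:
(-274 - 272) + (-7 - 6)² = -546 + (-13)² = -546 + 169 = -377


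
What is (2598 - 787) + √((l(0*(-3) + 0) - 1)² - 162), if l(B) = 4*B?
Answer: 1811 + I*√161 ≈ 1811.0 + 12.689*I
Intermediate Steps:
(2598 - 787) + √((l(0*(-3) + 0) - 1)² - 162) = (2598 - 787) + √((4*(0*(-3) + 0) - 1)² - 162) = 1811 + √((4*(0 + 0) - 1)² - 162) = 1811 + √((4*0 - 1)² - 162) = 1811 + √((0 - 1)² - 162) = 1811 + √((-1)² - 162) = 1811 + √(1 - 162) = 1811 + √(-161) = 1811 + I*√161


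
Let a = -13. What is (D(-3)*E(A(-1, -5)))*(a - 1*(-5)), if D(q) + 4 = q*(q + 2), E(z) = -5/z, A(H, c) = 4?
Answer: -10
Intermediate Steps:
D(q) = -4 + q*(2 + q) (D(q) = -4 + q*(q + 2) = -4 + q*(2 + q))
(D(-3)*E(A(-1, -5)))*(a - 1*(-5)) = ((-4 + (-3)**2 + 2*(-3))*(-5/4))*(-13 - 1*(-5)) = ((-4 + 9 - 6)*(-5*1/4))*(-13 + 5) = -1*(-5/4)*(-8) = (5/4)*(-8) = -10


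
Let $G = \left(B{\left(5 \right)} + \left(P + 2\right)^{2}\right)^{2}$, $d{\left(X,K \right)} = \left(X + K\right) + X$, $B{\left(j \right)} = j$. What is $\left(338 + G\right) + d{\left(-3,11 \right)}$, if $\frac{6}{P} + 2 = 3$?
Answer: $5104$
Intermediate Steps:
$P = 6$ ($P = \frac{6}{-2 + 3} = \frac{6}{1} = 6 \cdot 1 = 6$)
$d{\left(X,K \right)} = K + 2 X$ ($d{\left(X,K \right)} = \left(K + X\right) + X = K + 2 X$)
$G = 4761$ ($G = \left(5 + \left(6 + 2\right)^{2}\right)^{2} = \left(5 + 8^{2}\right)^{2} = \left(5 + 64\right)^{2} = 69^{2} = 4761$)
$\left(338 + G\right) + d{\left(-3,11 \right)} = \left(338 + 4761\right) + \left(11 + 2 \left(-3\right)\right) = 5099 + \left(11 - 6\right) = 5099 + 5 = 5104$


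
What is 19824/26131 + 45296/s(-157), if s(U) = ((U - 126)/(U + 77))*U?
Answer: -13401368848/165860923 ≈ -80.799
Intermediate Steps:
s(U) = U*(-126 + U)/(77 + U) (s(U) = ((-126 + U)/(77 + U))*U = U*(-126 + U)/(77 + U))
19824/26131 + 45296/s(-157) = 19824/26131 + 45296/((-157*(-126 - 157)/(77 - 157))) = 19824*(1/26131) + 45296/((-157*(-283)/(-80))) = 2832/3733 + 45296/((-157*(-1/80)*(-283))) = 2832/3733 + 45296/(-44431/80) = 2832/3733 + 45296*(-80/44431) = 2832/3733 - 3623680/44431 = -13401368848/165860923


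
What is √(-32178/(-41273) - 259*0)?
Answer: √1328082594/41273 ≈ 0.88297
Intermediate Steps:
√(-32178/(-41273) - 259*0) = √(-32178*(-1/41273) + 0) = √(32178/41273 + 0) = √(32178/41273) = √1328082594/41273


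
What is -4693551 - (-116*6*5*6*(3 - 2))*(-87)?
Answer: -6510111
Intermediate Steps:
-4693551 - (-116*6*5*6*(3 - 2))*(-87) = -4693551 - (-3480*6*1)*(-87) = -4693551 - (-3480*6)*(-87) = -4693551 - (-116*180)*(-87) = -4693551 - (-20880)*(-87) = -4693551 - 1*1816560 = -4693551 - 1816560 = -6510111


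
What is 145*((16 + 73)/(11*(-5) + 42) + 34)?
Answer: 51185/13 ≈ 3937.3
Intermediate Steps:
145*((16 + 73)/(11*(-5) + 42) + 34) = 145*(89/(-55 + 42) + 34) = 145*(89/(-13) + 34) = 145*(89*(-1/13) + 34) = 145*(-89/13 + 34) = 145*(353/13) = 51185/13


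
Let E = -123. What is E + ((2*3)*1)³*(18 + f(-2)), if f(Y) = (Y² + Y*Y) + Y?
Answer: 5061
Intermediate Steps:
f(Y) = Y + 2*Y² (f(Y) = (Y² + Y²) + Y = 2*Y² + Y = Y + 2*Y²)
E + ((2*3)*1)³*(18 + f(-2)) = -123 + ((2*3)*1)³*(18 - 2*(1 + 2*(-2))) = -123 + (6*1)³*(18 - 2*(1 - 4)) = -123 + 6³*(18 - 2*(-3)) = -123 + 216*(18 + 6) = -123 + 216*24 = -123 + 5184 = 5061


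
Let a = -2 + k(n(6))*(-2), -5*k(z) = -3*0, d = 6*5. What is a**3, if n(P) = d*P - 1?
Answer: -8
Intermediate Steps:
d = 30
n(P) = -1 + 30*P (n(P) = 30*P - 1 = -1 + 30*P)
k(z) = 0 (k(z) = -(-3)*0/5 = -1/5*0 = 0)
a = -2 (a = -2 + 0*(-2) = -2 + 0 = -2)
a**3 = (-2)**3 = -8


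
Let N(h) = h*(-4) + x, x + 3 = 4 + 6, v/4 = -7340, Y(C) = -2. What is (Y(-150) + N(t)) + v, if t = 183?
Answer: -30087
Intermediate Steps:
v = -29360 (v = 4*(-7340) = -29360)
x = 7 (x = -3 + (4 + 6) = -3 + 10 = 7)
N(h) = 7 - 4*h (N(h) = h*(-4) + 7 = -4*h + 7 = 7 - 4*h)
(Y(-150) + N(t)) + v = (-2 + (7 - 4*183)) - 29360 = (-2 + (7 - 732)) - 29360 = (-2 - 725) - 29360 = -727 - 29360 = -30087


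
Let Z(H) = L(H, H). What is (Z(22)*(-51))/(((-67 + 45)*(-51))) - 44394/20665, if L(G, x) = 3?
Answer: -1038663/454630 ≈ -2.2846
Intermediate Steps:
Z(H) = 3
(Z(22)*(-51))/(((-67 + 45)*(-51))) - 44394/20665 = (3*(-51))/(((-67 + 45)*(-51))) - 44394/20665 = -153/((-22*(-51))) - 44394*1/20665 = -153/1122 - 44394/20665 = -153*1/1122 - 44394/20665 = -3/22 - 44394/20665 = -1038663/454630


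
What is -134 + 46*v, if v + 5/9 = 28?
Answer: 10156/9 ≈ 1128.4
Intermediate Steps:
v = 247/9 (v = -5/9 + 28 = 247/9 ≈ 27.444)
-134 + 46*v = -134 + 46*(247/9) = -134 + 11362/9 = 10156/9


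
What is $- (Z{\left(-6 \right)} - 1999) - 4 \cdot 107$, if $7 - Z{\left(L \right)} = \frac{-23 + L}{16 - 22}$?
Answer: $\frac{9413}{6} \approx 1568.8$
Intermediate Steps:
$Z{\left(L \right)} = \frac{19}{6} + \frac{L}{6}$ ($Z{\left(L \right)} = 7 - \frac{-23 + L}{16 - 22} = 7 - \frac{-23 + L}{-6} = 7 - \left(-23 + L\right) \left(- \frac{1}{6}\right) = 7 - \left(\frac{23}{6} - \frac{L}{6}\right) = 7 + \left(- \frac{23}{6} + \frac{L}{6}\right) = \frac{19}{6} + \frac{L}{6}$)
$- (Z{\left(-6 \right)} - 1999) - 4 \cdot 107 = - (\left(\frac{19}{6} + \frac{1}{6} \left(-6\right)\right) - 1999) - 4 \cdot 107 = - (\left(\frac{19}{6} - 1\right) - 1999) - 428 = - (\frac{13}{6} - 1999) - 428 = \left(-1\right) \left(- \frac{11981}{6}\right) - 428 = \frac{11981}{6} - 428 = \frac{9413}{6}$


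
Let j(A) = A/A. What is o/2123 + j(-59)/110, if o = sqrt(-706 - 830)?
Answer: 1/110 + 16*I*sqrt(6)/2123 ≈ 0.0090909 + 0.018461*I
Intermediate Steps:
j(A) = 1
o = 16*I*sqrt(6) (o = sqrt(-1536) = 16*I*sqrt(6) ≈ 39.192*I)
o/2123 + j(-59)/110 = (16*I*sqrt(6))/2123 + 1/110 = (16*I*sqrt(6))*(1/2123) + 1*(1/110) = 16*I*sqrt(6)/2123 + 1/110 = 1/110 + 16*I*sqrt(6)/2123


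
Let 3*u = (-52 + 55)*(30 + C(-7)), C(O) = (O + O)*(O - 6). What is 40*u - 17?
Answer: 8463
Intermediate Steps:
C(O) = 2*O*(-6 + O) (C(O) = (2*O)*(-6 + O) = 2*O*(-6 + O))
u = 212 (u = ((-52 + 55)*(30 + 2*(-7)*(-6 - 7)))/3 = (3*(30 + 2*(-7)*(-13)))/3 = (3*(30 + 182))/3 = (3*212)/3 = (1/3)*636 = 212)
40*u - 17 = 40*212 - 17 = 8480 - 17 = 8463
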